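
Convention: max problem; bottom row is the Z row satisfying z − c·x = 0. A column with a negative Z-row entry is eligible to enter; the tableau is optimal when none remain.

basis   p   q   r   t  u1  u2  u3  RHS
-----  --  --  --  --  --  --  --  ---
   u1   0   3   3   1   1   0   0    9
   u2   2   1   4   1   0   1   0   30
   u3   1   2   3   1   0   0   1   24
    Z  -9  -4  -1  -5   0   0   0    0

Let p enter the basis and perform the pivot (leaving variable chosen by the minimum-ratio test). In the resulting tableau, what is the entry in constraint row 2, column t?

Ratio test on column p — row 1: entry 0 ≤ 0; row 2: 30/2 = 15; row 3: 24/1 = 24. Minimum is 15 at row 2 (u2 leaves); pivot element 2.
Divide row 2 by 2; eliminate column p from the other rows.
In the new row 2, the t entry is the old entry divided by the pivot: 1/2 = 1/2.

1/2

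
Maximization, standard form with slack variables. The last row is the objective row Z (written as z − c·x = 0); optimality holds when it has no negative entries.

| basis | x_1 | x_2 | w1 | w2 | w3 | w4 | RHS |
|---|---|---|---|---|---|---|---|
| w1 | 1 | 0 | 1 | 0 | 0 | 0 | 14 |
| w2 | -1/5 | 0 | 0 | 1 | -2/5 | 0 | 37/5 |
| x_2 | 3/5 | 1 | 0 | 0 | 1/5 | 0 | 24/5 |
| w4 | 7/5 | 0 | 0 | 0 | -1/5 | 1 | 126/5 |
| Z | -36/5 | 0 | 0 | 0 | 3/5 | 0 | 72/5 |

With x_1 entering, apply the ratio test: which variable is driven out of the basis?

x_2

Column x_1 entries and ratios — w1: 14/1 = 14; w2: -1/5 ≤ 0, skip; x_2: (24/5)/(3/5) = 8; w4: (126/5)/(7/5) = 18.
Smallest ratio is 8 in the row of x_2, so x_2 leaves.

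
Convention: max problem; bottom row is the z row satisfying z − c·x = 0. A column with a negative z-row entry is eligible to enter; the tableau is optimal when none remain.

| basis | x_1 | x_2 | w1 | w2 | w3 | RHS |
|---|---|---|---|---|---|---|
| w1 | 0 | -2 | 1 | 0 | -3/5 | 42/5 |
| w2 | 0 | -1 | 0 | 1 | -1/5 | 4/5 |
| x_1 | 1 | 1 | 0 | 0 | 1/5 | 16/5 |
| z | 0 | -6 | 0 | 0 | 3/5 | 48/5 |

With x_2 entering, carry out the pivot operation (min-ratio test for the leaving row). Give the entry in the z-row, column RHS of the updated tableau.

144/5

Ratio test on column x_2 — row 1: entry -2 ≤ 0; row 2: entry -1 ≤ 0; row 3: (16/5)/1 = 16/5. Minimum is 16/5 at row 3 (x_1 leaves); pivot element 1.
Divide row 3 by 1; eliminate column x_2 from the other rows.
z-row update in column RHS: 48/5 − (-6)·(16/5) = 144/5.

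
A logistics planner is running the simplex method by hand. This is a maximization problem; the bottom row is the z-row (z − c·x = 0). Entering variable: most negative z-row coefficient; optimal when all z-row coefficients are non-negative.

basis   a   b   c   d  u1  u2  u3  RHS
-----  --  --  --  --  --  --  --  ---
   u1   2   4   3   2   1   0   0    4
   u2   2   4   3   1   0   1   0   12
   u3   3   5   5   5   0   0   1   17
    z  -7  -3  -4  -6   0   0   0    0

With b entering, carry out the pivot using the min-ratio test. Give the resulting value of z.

Ratio test on column b — row 1: 4/4 = 1; row 2: 12/4 = 3; row 3: 17/5 = 17/5. Minimum is 1 at row 1 (u1 leaves); pivot element 4.
Pivot on row 1; the z-row RHS becomes 0 − (-3)·1 = 3.

3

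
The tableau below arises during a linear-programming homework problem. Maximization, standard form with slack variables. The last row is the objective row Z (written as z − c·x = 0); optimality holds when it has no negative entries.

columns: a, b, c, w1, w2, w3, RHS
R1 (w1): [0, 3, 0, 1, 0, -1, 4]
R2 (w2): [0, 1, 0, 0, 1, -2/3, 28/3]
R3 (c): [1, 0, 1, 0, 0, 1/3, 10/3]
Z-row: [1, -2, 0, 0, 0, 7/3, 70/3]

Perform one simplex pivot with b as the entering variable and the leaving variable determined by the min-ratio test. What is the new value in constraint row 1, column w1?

Ratio test on column b — row 1: 4/3 = 4/3; row 2: (28/3)/1 = 28/3; row 3: entry 0 ≤ 0. Minimum is 4/3 at row 1 (w1 leaves); pivot element 3.
Divide row 1 by 3; eliminate column b from the other rows.
In the new row 1, the w1 entry is the old entry divided by the pivot: 1/3 = 1/3.

1/3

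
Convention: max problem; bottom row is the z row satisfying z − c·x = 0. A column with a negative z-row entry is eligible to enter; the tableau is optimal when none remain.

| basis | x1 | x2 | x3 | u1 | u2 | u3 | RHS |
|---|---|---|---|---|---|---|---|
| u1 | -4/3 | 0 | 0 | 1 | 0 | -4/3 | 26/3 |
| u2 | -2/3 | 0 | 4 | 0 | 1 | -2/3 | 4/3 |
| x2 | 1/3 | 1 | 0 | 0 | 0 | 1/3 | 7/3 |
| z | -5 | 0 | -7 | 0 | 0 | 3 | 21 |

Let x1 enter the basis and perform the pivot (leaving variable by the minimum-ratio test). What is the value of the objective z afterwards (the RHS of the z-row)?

Ratio test on column x1 — row 1: entry -4/3 ≤ 0; row 2: entry -2/3 ≤ 0; row 3: (7/3)/(1/3) = 7. Minimum is 7 at row 3 (x2 leaves); pivot element 1/3.
Pivot on row 3; the z-row RHS becomes 21 − (-5)·7 = 56.

56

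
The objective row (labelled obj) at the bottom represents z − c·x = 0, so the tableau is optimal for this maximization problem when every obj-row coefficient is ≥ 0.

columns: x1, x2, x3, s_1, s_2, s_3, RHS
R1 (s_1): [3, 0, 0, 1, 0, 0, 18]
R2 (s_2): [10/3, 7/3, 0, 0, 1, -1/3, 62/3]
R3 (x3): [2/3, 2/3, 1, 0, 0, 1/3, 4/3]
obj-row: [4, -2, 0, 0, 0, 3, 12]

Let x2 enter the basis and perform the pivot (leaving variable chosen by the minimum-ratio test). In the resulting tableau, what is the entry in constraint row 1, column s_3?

0

Ratio test on column x2 — row 1: entry 0 ≤ 0; row 2: (62/3)/(7/3) = 62/7; row 3: (4/3)/(2/3) = 2. Minimum is 2 at row 3 (x3 leaves); pivot element 2/3.
Divide row 3 by 2/3; eliminate column x2 from the other rows.
Row 1 update in column s_3: 0 − 0·(1/2) = 0.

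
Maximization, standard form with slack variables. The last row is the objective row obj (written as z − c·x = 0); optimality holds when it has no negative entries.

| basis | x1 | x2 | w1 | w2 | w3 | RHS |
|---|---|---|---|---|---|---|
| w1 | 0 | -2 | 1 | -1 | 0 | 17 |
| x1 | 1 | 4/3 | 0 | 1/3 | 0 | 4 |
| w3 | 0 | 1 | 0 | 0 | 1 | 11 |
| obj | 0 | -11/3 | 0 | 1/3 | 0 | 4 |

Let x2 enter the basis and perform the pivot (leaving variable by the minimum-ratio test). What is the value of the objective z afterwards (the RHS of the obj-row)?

Ratio test on column x2 — row 1: entry -2 ≤ 0; row 2: 4/(4/3) = 3; row 3: 11/1 = 11. Minimum is 3 at row 2 (x1 leaves); pivot element 4/3.
Pivot on row 2; the obj-row RHS becomes 4 − (-11/3)·3 = 15.

15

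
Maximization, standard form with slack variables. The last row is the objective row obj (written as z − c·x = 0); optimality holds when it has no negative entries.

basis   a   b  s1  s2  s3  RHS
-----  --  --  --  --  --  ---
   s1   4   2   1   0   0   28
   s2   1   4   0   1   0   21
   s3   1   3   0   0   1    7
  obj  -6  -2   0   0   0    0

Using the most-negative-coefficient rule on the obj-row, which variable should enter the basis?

Negative obj-row entries: a: -6, b: -2.
The most negative is -6 in column a, so a enters.

a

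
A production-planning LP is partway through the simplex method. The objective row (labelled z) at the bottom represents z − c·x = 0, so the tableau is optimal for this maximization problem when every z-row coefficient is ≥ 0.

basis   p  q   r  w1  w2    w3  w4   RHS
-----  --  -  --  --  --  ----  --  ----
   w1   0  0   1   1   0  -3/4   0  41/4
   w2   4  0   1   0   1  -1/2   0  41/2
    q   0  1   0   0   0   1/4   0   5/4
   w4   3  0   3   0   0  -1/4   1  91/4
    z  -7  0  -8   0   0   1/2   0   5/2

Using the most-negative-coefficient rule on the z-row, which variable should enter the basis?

r

Negative z-row entries: p: -7, r: -8.
The most negative is -8 in column r, so r enters.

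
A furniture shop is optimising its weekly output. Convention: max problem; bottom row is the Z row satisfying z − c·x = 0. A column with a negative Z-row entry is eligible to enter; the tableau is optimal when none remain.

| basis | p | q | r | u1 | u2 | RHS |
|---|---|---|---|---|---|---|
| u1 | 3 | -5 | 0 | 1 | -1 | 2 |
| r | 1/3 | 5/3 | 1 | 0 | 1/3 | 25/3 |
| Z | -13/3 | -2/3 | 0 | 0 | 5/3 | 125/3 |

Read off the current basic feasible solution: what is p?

p is not in the basis, so in the current basic feasible solution p = 0.

0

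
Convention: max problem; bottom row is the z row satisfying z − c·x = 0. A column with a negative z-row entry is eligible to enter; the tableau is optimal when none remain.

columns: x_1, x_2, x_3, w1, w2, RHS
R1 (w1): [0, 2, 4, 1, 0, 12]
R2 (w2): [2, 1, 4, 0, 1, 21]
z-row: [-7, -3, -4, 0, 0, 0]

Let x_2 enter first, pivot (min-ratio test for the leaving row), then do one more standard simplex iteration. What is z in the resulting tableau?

Ratio test on column x_2 — row 1: 12/2 = 6; row 2: 21/1 = 21. Minimum is 6 at row 1 (w1 leaves); pivot element 2.
Pivot on row 1; the z-row RHS becomes 0 − (-3)·6 = 18.
Next entering variable (most negative z-row entry -7): x_1.
Ratio test on column x_1 — row 1: entry 0 ≤ 0; row 2: 15/2 = 15/2. Minimum is 15/2 at row 2 (w2 leaves); pivot element 2.
After the second pivot the z-row RHS is 18 − (-7)·(15/2) = 141/2.

141/2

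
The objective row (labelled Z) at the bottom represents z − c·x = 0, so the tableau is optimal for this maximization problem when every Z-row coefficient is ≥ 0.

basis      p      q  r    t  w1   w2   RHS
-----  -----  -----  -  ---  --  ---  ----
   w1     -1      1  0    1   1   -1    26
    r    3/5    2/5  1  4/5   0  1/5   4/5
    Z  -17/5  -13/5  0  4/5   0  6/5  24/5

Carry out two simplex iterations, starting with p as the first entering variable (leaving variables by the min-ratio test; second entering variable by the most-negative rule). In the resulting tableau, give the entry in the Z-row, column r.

13/2

Ratio test on column p — row 1: entry -1 ≤ 0; row 2: (4/5)/(3/5) = 4/3. Minimum is 4/3 at row 2 (r leaves); pivot element 3/5.
Divide row 2 by 3/5; eliminate column p from the other rows.
Second iteration: most negative Z-row entry is -1/3 in column q, so q enters.
Ratio test on column q — row 1: (82/3)/(5/3) = 82/5; row 2: (4/3)/(2/3) = 2. Minimum is 2 at row 2 (p leaves); pivot element 2/3.
Divide row 2 by 2/3; eliminate column q from the other rows.
After both pivots, the entry at the Z-row, column r is 13/2.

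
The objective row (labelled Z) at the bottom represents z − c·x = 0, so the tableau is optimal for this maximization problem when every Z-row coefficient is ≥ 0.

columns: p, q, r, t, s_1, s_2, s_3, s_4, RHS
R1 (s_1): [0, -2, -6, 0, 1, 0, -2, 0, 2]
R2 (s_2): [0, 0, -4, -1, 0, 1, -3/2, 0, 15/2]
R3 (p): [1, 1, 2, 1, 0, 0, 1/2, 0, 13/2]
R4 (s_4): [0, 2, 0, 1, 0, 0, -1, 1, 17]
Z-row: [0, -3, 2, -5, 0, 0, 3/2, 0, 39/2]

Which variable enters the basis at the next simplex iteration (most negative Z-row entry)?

t

Negative Z-row entries: q: -3, t: -5.
The most negative is -5 in column t, so t enters.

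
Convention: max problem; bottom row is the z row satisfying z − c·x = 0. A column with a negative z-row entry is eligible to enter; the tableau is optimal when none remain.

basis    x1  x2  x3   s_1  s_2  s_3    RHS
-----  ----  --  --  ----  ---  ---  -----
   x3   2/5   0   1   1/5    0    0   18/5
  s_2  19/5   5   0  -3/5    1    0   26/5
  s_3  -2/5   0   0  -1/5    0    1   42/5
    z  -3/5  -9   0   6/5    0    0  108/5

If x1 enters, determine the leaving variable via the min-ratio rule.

s_2

Column x1 entries and ratios — x3: (18/5)/(2/5) = 9; s_2: (26/5)/(19/5) = 26/19; s_3: -2/5 ≤ 0, skip.
Smallest ratio is 26/19 in the row of s_2, so s_2 leaves.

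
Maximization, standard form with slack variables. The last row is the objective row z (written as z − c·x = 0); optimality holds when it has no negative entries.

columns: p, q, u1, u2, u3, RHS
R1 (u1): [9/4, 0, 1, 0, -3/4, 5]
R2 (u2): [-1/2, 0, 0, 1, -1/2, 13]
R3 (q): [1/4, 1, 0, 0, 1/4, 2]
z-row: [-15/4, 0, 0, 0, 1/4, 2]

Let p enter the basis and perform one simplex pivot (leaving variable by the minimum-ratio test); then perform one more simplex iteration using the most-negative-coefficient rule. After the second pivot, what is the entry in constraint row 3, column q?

3

Ratio test on column p — row 1: 5/(9/4) = 20/9; row 2: entry -1/2 ≤ 0; row 3: 2/(1/4) = 8. Minimum is 20/9 at row 1 (u1 leaves); pivot element 9/4.
Divide row 1 by 9/4; eliminate column p from the other rows.
Second iteration: most negative z-row entry is -1 in column u3, so u3 enters.
Ratio test on column u3 — row 1: entry -1/3 ≤ 0; row 2: entry -2/3 ≤ 0; row 3: (13/9)/(1/3) = 13/3. Minimum is 13/3 at row 3 (q leaves); pivot element 1/3.
Divide row 3 by 1/3; eliminate column u3 from the other rows.
After both pivots, the entry at constraint row 3, column q is 3.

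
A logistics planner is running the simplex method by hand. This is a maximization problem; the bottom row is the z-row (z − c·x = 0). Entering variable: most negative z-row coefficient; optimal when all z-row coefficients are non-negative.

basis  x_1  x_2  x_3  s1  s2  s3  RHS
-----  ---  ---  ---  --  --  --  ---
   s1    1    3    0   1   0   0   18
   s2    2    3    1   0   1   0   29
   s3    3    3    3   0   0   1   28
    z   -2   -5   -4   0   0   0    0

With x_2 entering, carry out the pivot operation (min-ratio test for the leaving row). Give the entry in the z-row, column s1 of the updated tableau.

Ratio test on column x_2 — row 1: 18/3 = 6; row 2: 29/3 = 29/3; row 3: 28/3 = 28/3. Minimum is 6 at row 1 (s1 leaves); pivot element 3.
Divide row 1 by 3; eliminate column x_2 from the other rows.
z-row update in column s1: 0 − (-5)·(1/3) = 5/3.

5/3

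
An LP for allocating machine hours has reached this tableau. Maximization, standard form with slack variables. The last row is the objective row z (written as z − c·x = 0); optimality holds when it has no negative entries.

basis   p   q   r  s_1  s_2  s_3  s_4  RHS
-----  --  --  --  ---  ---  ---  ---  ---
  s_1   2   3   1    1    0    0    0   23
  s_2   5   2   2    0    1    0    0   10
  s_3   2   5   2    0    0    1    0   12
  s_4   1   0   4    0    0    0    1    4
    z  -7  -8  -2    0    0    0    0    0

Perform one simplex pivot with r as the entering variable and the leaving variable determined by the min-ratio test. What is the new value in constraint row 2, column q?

2

Ratio test on column r — row 1: 23/1 = 23; row 2: 10/2 = 5; row 3: 12/2 = 6; row 4: 4/4 = 1. Minimum is 1 at row 4 (s_4 leaves); pivot element 4.
Divide row 4 by 4; eliminate column r from the other rows.
Row 2 update in column q: 2 − 2·0 = 2.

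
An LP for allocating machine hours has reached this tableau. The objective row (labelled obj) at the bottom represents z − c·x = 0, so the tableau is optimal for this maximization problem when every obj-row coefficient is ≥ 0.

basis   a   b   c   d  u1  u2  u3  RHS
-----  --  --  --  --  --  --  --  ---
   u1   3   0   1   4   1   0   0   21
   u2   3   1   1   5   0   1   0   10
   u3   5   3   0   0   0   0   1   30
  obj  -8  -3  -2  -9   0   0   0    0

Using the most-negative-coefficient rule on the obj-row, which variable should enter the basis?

Negative obj-row entries: a: -8, b: -3, c: -2, d: -9.
The most negative is -9 in column d, so d enters.

d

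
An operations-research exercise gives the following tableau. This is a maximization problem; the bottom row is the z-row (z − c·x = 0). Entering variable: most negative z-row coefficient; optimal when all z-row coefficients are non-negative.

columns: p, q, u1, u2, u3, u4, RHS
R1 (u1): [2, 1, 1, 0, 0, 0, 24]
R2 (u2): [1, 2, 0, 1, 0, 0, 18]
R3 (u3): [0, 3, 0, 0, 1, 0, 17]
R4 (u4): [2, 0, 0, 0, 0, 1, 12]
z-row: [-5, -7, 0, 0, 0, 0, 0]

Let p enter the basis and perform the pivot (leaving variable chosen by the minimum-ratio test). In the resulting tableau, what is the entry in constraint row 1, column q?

Ratio test on column p — row 1: 24/2 = 12; row 2: 18/1 = 18; row 3: entry 0 ≤ 0; row 4: 12/2 = 6. Minimum is 6 at row 4 (u4 leaves); pivot element 2.
Divide row 4 by 2; eliminate column p from the other rows.
Row 1 update in column q: 1 − 2·0 = 1.

1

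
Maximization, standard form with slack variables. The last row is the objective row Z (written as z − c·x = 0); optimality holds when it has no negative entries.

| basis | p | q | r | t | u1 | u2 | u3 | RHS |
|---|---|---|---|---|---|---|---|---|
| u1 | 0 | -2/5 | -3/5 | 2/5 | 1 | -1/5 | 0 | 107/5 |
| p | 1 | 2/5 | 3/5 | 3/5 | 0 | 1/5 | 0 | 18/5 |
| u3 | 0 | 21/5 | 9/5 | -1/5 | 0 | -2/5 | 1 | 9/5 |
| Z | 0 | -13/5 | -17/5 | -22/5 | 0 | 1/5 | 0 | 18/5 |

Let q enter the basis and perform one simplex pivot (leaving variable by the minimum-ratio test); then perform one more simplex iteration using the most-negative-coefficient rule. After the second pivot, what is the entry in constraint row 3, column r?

Ratio test on column q — row 1: entry -2/5 ≤ 0; row 2: (18/5)/(2/5) = 9; row 3: (9/5)/(21/5) = 3/7. Minimum is 3/7 at row 3 (u3 leaves); pivot element 21/5.
Divide row 3 by 21/5; eliminate column q from the other rows.
Second iteration: most negative Z-row entry is -95/21 in column t, so t enters.
Ratio test on column t — row 1: (151/7)/(8/21) = 453/8; row 2: (24/7)/(13/21) = 72/13; row 3: entry -1/21 ≤ 0. Minimum is 72/13 at row 2 (p leaves); pivot element 13/21.
Divide row 2 by 13/21; eliminate column t from the other rows.
After both pivots, the entry at constraint row 3, column r is 6/13.

6/13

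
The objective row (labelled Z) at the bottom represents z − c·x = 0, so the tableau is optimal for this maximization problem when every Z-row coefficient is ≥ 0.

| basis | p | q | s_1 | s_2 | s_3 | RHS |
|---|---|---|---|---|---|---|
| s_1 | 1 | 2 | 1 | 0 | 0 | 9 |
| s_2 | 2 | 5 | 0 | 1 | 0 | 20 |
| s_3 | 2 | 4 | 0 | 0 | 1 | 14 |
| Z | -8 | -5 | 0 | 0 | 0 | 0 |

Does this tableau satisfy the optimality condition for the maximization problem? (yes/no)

no

The Z-row has a negative entry -8 in column p, so it is not optimal.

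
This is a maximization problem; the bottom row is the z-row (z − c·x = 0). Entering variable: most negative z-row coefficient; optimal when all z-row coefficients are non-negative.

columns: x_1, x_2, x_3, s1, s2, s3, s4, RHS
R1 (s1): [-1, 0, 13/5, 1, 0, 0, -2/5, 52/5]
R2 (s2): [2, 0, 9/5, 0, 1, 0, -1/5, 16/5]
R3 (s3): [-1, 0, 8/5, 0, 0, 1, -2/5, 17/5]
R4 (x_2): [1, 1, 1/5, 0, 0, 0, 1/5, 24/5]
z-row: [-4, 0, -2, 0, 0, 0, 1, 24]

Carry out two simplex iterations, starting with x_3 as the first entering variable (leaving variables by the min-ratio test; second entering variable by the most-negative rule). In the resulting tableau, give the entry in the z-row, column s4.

3/5

Ratio test on column x_3 — row 1: (52/5)/(13/5) = 4; row 2: (16/5)/(9/5) = 16/9; row 3: (17/5)/(8/5) = 17/8; row 4: (24/5)/(1/5) = 24. Minimum is 16/9 at row 2 (s2 leaves); pivot element 9/5.
Divide row 2 by 9/5; eliminate column x_3 from the other rows.
Second iteration: most negative z-row entry is -16/9 in column x_1, so x_1 enters.
Ratio test on column x_1 — row 1: entry -35/9 ≤ 0; row 2: (16/9)/(10/9) = 8/5; row 3: entry -25/9 ≤ 0; row 4: (40/9)/(7/9) = 40/7. Minimum is 8/5 at row 2 (x_3 leaves); pivot element 10/9.
Divide row 2 by 10/9; eliminate column x_1 from the other rows.
After both pivots, the entry at the z-row, column s4 is 3/5.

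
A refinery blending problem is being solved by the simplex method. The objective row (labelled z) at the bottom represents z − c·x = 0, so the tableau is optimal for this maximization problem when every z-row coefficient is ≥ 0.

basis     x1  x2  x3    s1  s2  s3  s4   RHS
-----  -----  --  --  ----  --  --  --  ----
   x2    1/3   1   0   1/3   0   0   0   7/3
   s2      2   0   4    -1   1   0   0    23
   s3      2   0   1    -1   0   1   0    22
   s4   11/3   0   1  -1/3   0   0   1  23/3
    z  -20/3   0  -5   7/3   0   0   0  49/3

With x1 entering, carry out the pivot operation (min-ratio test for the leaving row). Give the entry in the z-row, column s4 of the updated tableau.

20/11

Ratio test on column x1 — row 1: (7/3)/(1/3) = 7; row 2: 23/2 = 23/2; row 3: 22/2 = 11; row 4: (23/3)/(11/3) = 23/11. Minimum is 23/11 at row 4 (s4 leaves); pivot element 11/3.
Divide row 4 by 11/3; eliminate column x1 from the other rows.
z-row update in column s4: 0 − (-20/3)·(3/11) = 20/11.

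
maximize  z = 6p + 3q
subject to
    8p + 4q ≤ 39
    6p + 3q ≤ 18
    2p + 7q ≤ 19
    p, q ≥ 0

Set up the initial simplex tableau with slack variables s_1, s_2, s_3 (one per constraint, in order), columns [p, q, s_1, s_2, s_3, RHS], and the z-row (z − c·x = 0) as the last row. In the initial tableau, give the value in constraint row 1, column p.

Constraint 1 has coefficient 8 on p.

8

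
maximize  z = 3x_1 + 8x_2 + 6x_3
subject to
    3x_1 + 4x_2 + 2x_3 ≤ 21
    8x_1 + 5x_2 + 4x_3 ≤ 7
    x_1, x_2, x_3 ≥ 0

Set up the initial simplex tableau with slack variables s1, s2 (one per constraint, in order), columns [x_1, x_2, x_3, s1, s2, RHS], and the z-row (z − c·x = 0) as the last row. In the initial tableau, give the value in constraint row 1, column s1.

1

Slack s1 belongs to constraint 1; its column is the unit vector e_1, so the entry in row 1 is 1.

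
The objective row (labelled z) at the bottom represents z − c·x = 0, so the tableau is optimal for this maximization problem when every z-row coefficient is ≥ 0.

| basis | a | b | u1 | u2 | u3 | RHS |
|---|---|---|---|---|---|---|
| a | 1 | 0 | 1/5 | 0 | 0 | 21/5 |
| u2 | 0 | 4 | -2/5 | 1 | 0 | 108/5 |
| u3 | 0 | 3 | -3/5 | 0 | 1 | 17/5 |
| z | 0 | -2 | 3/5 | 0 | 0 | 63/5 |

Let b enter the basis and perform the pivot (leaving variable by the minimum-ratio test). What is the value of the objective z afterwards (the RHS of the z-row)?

223/15

Ratio test on column b — row 1: entry 0 ≤ 0; row 2: (108/5)/4 = 27/5; row 3: (17/5)/3 = 17/15. Minimum is 17/15 at row 3 (u3 leaves); pivot element 3.
Pivot on row 3; the z-row RHS becomes 63/5 − (-2)·(17/15) = 223/15.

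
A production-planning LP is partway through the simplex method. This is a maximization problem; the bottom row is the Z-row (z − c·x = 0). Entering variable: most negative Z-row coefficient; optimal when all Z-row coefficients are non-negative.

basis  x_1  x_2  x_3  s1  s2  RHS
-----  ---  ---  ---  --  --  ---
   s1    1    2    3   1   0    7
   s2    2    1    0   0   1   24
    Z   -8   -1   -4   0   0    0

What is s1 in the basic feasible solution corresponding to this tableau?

7

s1 is basic (row 1); its value is the RHS of that row, 7.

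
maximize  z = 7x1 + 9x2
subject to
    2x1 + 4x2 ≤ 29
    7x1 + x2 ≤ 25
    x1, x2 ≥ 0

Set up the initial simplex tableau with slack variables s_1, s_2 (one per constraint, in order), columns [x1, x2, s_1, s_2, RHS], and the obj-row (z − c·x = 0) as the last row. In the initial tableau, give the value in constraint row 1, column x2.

Constraint 1 has coefficient 4 on x2.

4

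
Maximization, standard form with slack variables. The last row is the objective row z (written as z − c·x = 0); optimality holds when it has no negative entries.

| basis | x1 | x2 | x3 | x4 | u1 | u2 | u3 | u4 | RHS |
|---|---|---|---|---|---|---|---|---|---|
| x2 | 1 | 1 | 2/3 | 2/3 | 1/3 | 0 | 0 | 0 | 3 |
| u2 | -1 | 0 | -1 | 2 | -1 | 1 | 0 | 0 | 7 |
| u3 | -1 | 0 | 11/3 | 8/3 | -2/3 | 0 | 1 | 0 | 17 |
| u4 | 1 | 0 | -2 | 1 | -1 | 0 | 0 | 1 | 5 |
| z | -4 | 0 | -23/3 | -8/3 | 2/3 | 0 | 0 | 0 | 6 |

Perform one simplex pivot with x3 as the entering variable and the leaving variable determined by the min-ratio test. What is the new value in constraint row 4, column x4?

Ratio test on column x3 — row 1: 3/(2/3) = 9/2; row 2: entry -1 ≤ 0; row 3: 17/(11/3) = 51/11; row 4: entry -2 ≤ 0. Minimum is 9/2 at row 1 (x2 leaves); pivot element 2/3.
Divide row 1 by 2/3; eliminate column x3 from the other rows.
Row 4 update in column x4: 1 − (-2)·1 = 3.

3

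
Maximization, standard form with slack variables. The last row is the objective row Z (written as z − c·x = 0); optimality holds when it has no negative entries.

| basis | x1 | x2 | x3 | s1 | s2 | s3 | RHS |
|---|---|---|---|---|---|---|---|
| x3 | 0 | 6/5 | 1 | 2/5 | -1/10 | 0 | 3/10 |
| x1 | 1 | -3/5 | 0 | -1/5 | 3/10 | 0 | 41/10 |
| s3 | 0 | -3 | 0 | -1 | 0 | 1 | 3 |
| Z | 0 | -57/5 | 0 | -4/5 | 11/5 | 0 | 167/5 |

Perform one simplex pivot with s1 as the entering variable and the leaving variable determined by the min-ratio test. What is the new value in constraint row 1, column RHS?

Ratio test on column s1 — row 1: (3/10)/(2/5) = 3/4; row 2: entry -1/5 ≤ 0; row 3: entry -1 ≤ 0. Minimum is 3/4 at row 1 (x3 leaves); pivot element 2/5.
Divide row 1 by 2/5; eliminate column s1 from the other rows.
In the new row 1, the RHS entry is the old entry divided by the pivot: (3/10)/(2/5) = 3/4.

3/4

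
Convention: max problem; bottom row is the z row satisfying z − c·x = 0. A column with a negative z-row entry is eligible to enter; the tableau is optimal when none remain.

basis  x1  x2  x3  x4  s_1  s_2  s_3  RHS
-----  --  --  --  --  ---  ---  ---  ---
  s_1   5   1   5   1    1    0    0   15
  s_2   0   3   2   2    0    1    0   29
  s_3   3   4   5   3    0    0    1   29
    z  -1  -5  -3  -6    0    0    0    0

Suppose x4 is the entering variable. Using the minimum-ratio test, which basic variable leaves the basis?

s_3

Column x4 entries and ratios — s_1: 15/1 = 15; s_2: 29/2 = 29/2; s_3: 29/3 = 29/3.
Smallest ratio is 29/3 in the row of s_3, so s_3 leaves.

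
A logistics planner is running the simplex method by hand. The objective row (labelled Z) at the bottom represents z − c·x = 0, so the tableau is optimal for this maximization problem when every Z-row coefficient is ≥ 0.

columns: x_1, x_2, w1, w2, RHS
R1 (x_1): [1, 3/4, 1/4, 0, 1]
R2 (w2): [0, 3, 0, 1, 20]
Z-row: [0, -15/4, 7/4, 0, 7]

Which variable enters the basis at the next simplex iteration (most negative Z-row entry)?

Negative Z-row entries: x_2: -15/4.
The most negative is -15/4 in column x_2, so x_2 enters.

x_2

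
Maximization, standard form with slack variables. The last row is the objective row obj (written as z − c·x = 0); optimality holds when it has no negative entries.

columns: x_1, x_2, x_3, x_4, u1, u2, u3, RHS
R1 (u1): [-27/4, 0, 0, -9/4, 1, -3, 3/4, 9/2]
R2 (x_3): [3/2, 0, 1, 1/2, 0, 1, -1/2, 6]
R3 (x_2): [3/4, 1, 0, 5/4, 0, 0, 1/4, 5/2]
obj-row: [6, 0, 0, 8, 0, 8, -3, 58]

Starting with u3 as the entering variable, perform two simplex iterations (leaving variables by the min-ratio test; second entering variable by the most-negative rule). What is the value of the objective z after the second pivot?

Ratio test on column u3 — row 1: (9/2)/(3/4) = 6; row 2: entry -1/2 ≤ 0; row 3: (5/2)/(1/4) = 10. Minimum is 6 at row 1 (u1 leaves); pivot element 3/4.
Pivot on row 1; the obj-row RHS becomes 58 − (-3)·6 = 76.
Next entering variable (most negative obj-row entry -21): x_1.
Ratio test on column x_1 — row 1: entry -9 ≤ 0; row 2: entry -3 ≤ 0; row 3: 1/3 = 1/3. Minimum is 1/3 at row 3 (x_2 leaves); pivot element 3.
After the second pivot the obj-row RHS is 76 − (-21)·(1/3) = 83.

83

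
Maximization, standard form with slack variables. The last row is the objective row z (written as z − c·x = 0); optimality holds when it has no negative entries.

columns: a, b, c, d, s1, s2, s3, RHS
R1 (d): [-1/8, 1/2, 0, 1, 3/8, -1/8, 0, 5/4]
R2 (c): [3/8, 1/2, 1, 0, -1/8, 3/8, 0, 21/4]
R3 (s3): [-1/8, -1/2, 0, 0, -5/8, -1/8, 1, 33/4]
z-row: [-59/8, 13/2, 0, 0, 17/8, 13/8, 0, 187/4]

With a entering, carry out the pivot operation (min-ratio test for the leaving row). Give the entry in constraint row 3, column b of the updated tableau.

Ratio test on column a — row 1: entry -1/8 ≤ 0; row 2: (21/4)/(3/8) = 14; row 3: entry -1/8 ≤ 0. Minimum is 14 at row 2 (c leaves); pivot element 3/8.
Divide row 2 by 3/8; eliminate column a from the other rows.
Row 3 update in column b: -1/2 − (-1/8)·(4/3) = -1/3.

-1/3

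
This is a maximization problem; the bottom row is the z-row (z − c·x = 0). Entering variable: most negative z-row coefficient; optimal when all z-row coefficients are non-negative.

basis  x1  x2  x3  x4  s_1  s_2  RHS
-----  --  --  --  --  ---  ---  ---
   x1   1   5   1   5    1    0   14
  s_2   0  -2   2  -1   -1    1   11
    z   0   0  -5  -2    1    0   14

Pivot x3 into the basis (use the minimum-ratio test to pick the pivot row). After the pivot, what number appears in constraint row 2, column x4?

-1/2

Ratio test on column x3 — row 1: 14/1 = 14; row 2: 11/2 = 11/2. Minimum is 11/2 at row 2 (s_2 leaves); pivot element 2.
Divide row 2 by 2; eliminate column x3 from the other rows.
In the new row 2, the x4 entry is the old entry divided by the pivot: (-1)/2 = -1/2.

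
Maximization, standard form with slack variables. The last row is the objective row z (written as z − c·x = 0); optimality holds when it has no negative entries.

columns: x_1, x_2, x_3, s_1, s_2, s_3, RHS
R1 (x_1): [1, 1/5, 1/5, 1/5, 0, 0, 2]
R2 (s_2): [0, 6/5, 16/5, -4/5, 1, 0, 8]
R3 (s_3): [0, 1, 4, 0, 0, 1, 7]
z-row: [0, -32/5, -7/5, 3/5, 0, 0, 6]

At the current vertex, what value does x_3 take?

x_3 is not in the basis, so in the current basic feasible solution x_3 = 0.

0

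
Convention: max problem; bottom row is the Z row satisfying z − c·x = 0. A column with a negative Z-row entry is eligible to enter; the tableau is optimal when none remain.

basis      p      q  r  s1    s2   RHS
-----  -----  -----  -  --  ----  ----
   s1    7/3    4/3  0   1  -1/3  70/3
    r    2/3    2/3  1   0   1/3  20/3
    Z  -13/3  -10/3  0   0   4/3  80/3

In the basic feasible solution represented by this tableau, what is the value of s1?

70/3

s1 is basic (row 1); its value is the RHS of that row, 70/3.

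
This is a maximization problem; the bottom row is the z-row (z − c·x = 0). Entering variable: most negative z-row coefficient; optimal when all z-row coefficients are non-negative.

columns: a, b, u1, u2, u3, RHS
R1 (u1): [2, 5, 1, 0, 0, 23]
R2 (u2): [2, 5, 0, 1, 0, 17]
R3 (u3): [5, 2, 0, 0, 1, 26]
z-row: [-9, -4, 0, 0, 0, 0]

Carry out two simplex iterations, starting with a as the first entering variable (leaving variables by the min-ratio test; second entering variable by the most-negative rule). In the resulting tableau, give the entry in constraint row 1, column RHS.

6

Ratio test on column a — row 1: 23/2 = 23/2; row 2: 17/2 = 17/2; row 3: 26/5 = 26/5. Minimum is 26/5 at row 3 (u3 leaves); pivot element 5.
Divide row 3 by 5; eliminate column a from the other rows.
Second iteration: most negative z-row entry is -2/5 in column b, so b enters.
Ratio test on column b — row 1: (63/5)/(21/5) = 3; row 2: (33/5)/(21/5) = 11/7; row 3: (26/5)/(2/5) = 13. Minimum is 11/7 at row 2 (u2 leaves); pivot element 21/5.
Divide row 2 by 21/5; eliminate column b from the other rows.
After both pivots, the entry at constraint row 1, column RHS is 6.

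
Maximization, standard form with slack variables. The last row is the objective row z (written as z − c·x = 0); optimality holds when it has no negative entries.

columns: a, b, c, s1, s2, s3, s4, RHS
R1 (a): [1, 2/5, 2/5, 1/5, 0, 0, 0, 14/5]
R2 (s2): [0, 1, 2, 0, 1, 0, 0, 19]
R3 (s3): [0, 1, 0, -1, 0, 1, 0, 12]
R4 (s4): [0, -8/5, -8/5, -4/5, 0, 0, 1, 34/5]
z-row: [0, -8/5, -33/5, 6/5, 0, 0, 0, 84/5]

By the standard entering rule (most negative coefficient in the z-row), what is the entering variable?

c

Negative z-row entries: b: -8/5, c: -33/5.
The most negative is -33/5 in column c, so c enters.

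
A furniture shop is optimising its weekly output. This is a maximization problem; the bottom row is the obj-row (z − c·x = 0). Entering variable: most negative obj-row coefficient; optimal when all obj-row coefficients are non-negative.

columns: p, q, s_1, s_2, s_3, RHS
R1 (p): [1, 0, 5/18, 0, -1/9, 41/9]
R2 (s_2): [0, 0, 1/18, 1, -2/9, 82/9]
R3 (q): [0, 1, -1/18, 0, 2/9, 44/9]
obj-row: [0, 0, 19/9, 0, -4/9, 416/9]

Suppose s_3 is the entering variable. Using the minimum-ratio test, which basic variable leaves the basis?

Column s_3 entries and ratios — p: -1/9 ≤ 0, skip; s_2: -2/9 ≤ 0, skip; q: (44/9)/(2/9) = 22.
Smallest ratio is 22 in the row of q, so q leaves.

q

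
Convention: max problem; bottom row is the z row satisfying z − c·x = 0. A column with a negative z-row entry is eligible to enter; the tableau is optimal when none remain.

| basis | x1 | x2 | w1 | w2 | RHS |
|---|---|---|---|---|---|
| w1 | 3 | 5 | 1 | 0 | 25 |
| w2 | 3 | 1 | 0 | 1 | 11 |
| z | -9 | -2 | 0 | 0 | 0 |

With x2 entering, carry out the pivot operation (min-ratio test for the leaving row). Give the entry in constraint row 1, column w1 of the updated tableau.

Ratio test on column x2 — row 1: 25/5 = 5; row 2: 11/1 = 11. Minimum is 5 at row 1 (w1 leaves); pivot element 5.
Divide row 1 by 5; eliminate column x2 from the other rows.
In the new row 1, the w1 entry is the old entry divided by the pivot: 1/5 = 1/5.

1/5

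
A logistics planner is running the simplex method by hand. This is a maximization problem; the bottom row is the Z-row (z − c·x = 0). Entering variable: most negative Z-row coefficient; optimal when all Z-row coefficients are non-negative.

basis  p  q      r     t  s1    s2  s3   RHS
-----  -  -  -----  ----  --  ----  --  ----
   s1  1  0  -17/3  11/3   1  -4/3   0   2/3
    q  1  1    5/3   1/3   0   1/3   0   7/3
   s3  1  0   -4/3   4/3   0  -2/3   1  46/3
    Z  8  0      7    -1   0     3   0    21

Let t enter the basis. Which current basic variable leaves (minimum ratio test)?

s1

Column t entries and ratios — s1: (2/3)/(11/3) = 2/11; q: (7/3)/(1/3) = 7; s3: (46/3)/(4/3) = 23/2.
Smallest ratio is 2/11 in the row of s1, so s1 leaves.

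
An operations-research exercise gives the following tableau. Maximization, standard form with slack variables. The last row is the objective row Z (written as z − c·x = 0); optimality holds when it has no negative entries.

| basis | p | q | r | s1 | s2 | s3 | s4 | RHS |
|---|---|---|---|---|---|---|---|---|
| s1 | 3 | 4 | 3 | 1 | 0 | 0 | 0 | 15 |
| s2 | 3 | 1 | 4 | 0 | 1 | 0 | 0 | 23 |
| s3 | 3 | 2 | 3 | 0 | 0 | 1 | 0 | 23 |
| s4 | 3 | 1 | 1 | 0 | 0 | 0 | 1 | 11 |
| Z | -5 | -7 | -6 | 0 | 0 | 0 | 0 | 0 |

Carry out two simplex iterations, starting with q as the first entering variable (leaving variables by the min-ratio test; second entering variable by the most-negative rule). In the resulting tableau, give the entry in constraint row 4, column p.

2

Ratio test on column q — row 1: 15/4 = 15/4; row 2: 23/1 = 23; row 3: 23/2 = 23/2; row 4: 11/1 = 11. Minimum is 15/4 at row 1 (s1 leaves); pivot element 4.
Divide row 1 by 4; eliminate column q from the other rows.
Second iteration: most negative Z-row entry is -3/4 in column r, so r enters.
Ratio test on column r — row 1: (15/4)/(3/4) = 5; row 2: (77/4)/(13/4) = 77/13; row 3: (31/2)/(3/2) = 31/3; row 4: (29/4)/(1/4) = 29. Minimum is 5 at row 1 (q leaves); pivot element 3/4.
Divide row 1 by 3/4; eliminate column r from the other rows.
After both pivots, the entry at constraint row 4, column p is 2.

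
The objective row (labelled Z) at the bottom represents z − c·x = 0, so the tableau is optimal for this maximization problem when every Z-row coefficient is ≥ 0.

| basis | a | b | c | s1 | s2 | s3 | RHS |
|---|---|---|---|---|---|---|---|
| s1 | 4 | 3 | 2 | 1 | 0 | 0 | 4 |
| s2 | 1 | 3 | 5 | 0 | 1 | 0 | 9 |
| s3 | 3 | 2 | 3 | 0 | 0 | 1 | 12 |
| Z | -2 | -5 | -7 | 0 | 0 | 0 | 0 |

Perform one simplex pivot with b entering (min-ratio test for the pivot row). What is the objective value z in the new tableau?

Ratio test on column b — row 1: 4/3 = 4/3; row 2: 9/3 = 3; row 3: 12/2 = 6. Minimum is 4/3 at row 1 (s1 leaves); pivot element 3.
Pivot on row 1; the Z-row RHS becomes 0 − (-5)·(4/3) = 20/3.

20/3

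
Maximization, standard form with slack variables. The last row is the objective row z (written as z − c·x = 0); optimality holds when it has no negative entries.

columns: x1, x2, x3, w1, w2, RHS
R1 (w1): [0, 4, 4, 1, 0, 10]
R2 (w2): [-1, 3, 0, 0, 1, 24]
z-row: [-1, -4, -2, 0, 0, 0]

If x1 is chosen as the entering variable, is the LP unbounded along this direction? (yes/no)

Every constraint-row entry in column x1 is ≤ 0, so increasing x1 is unbounded.

yes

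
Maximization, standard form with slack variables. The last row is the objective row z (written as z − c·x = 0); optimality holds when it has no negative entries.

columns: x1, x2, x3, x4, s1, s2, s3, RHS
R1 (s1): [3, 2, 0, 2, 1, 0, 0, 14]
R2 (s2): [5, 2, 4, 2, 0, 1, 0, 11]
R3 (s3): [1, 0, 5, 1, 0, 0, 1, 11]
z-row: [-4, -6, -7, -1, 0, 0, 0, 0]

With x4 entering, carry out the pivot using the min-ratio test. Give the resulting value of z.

11/2

Ratio test on column x4 — row 1: 14/2 = 7; row 2: 11/2 = 11/2; row 3: 11/1 = 11. Minimum is 11/2 at row 2 (s2 leaves); pivot element 2.
Pivot on row 2; the z-row RHS becomes 0 − (-1)·(11/2) = 11/2.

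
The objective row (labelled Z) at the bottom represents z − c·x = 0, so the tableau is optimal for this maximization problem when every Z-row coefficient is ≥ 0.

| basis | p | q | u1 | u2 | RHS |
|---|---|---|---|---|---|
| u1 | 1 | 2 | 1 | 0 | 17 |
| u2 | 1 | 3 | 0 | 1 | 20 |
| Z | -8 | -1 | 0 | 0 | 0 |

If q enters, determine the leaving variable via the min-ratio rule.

u2

Column q entries and ratios — u1: 17/2 = 17/2; u2: 20/3 = 20/3.
Smallest ratio is 20/3 in the row of u2, so u2 leaves.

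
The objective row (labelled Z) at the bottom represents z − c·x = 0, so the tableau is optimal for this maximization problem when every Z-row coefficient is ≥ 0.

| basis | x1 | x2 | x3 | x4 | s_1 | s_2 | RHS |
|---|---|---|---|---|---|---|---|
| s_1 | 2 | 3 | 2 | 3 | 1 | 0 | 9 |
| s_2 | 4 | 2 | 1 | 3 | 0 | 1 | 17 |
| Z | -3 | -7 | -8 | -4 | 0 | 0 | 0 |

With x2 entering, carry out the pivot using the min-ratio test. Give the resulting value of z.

Ratio test on column x2 — row 1: 9/3 = 3; row 2: 17/2 = 17/2. Minimum is 3 at row 1 (s_1 leaves); pivot element 3.
Pivot on row 1; the Z-row RHS becomes 0 − (-7)·3 = 21.

21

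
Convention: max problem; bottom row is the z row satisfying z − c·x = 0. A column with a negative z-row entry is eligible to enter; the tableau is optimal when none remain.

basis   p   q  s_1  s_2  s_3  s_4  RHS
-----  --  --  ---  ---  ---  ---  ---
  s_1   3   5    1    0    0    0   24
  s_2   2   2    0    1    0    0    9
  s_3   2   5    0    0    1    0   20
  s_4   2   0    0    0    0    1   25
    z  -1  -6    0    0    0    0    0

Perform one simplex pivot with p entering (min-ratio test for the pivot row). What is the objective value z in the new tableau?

9/2

Ratio test on column p — row 1: 24/3 = 8; row 2: 9/2 = 9/2; row 3: 20/2 = 10; row 4: 25/2 = 25/2. Minimum is 9/2 at row 2 (s_2 leaves); pivot element 2.
Pivot on row 2; the z-row RHS becomes 0 − (-1)·(9/2) = 9/2.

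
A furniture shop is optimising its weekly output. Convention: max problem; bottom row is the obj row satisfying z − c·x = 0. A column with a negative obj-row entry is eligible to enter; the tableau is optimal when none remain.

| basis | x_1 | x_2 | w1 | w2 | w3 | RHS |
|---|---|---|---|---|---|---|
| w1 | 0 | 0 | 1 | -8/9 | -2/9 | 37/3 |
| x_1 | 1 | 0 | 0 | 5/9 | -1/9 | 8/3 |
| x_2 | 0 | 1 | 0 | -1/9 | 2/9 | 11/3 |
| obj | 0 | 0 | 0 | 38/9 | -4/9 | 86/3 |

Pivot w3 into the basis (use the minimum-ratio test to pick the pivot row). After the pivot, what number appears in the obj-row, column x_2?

2

Ratio test on column w3 — row 1: entry -2/9 ≤ 0; row 2: entry -1/9 ≤ 0; row 3: (11/3)/(2/9) = 33/2. Minimum is 33/2 at row 3 (x_2 leaves); pivot element 2/9.
Divide row 3 by 2/9; eliminate column w3 from the other rows.
obj-row update in column x_2: 0 − (-4/9)·(9/2) = 2.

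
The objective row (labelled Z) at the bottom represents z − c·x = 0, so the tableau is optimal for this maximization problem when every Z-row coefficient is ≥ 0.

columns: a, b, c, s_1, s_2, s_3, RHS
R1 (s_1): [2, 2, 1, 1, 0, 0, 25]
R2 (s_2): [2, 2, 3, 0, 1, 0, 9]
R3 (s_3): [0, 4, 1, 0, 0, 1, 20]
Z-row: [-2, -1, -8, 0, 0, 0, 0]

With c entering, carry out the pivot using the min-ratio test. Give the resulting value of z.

24

Ratio test on column c — row 1: 25/1 = 25; row 2: 9/3 = 3; row 3: 20/1 = 20. Minimum is 3 at row 2 (s_2 leaves); pivot element 3.
Pivot on row 2; the Z-row RHS becomes 0 − (-8)·3 = 24.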